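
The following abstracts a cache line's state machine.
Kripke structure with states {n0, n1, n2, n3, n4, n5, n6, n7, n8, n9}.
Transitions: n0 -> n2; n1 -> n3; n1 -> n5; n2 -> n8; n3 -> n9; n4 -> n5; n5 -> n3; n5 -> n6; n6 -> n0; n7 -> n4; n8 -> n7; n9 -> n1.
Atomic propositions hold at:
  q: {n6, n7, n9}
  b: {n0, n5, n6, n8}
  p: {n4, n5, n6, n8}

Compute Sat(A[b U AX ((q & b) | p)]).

Sat(q & b) = {n6}
Sat((q & b) | p) = {n4, n5, n6, n8}
Sat(AX ((q & b) | p)) = {s : every successor in {n4, n5, n6, n8}} = {n2, n4, n7}
A[b U AX ((q & b) | p)]: least fixpoint, start Z0 = Sat(AX ((q & b) | p)) = {n2, n4, n7}, add states in Sat(b) with every successor in Z. Z1 = {n0, n2, n4, n7, n8}; Z2 = {n0, n2, n4, n6, n7, n8}; fixed.
Sat(A[b U AX ((q & b) | p)]) = {n0, n2, n4, n6, n7, n8}

{n0, n2, n4, n6, n7, n8}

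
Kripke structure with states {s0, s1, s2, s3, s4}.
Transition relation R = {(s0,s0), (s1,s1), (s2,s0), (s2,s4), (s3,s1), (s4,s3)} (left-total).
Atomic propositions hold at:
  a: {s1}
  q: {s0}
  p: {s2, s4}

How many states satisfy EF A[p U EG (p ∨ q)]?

2

Sat(p ∨ q) = {s0, s2, s4}
EG (p ∨ q): greatest fixpoint, start Z0 = {s0, s2, s4}, keep only states in Sat with some successor in Z. Z1 = {s0, s2}; fixed.
Sat(EG (p ∨ q)) = {s0, s2}
A[p U EG (p ∨ q)]: least fixpoint, start Z0 = Sat(EG (p ∨ q)) = {s0, s2}, add states in Sat(p) with every successor in Z. Already a fixed point.
Sat(A[p U EG (p ∨ q)]) = {s0, s2}
EF A[p U EG (p ∨ q)]: least fixpoint, start Z0 = {s0, s2}, add states with some successor in Z. Already a fixed point.
Sat(EF A[p U EG (p ∨ q)]) = {s0, s2}
|Sat(EF A[p U EG (p ∨ q)])| = |{s0, s2}| = 2.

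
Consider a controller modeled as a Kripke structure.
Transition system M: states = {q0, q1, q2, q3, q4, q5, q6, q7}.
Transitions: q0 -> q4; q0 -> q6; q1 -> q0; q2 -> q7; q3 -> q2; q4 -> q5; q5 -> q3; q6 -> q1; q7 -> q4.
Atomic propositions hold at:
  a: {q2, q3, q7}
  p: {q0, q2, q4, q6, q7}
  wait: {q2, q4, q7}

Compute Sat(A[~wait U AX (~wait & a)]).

{q5}

Sat(~wait) = {q0, q1, q3, q5, q6}
Sat(~wait & a) = {q3}
Sat(AX (~wait & a)) = {s : every successor in {q3}} = {q5}
A[~wait U AX (~wait & a)]: least fixpoint, start Z0 = Sat(AX (~wait & a)) = {q5}, add states in Sat(~wait) with every successor in Z. Already a fixed point.
Sat(A[~wait U AX (~wait & a)]) = {q5}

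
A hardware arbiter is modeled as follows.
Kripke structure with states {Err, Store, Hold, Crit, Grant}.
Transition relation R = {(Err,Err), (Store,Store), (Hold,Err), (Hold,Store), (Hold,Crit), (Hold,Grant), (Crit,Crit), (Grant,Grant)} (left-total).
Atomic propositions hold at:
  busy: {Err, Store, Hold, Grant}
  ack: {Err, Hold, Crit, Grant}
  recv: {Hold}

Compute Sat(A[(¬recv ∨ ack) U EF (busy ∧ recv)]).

{Hold}

Sat(¬recv) = {Err, Store, Crit, Grant}
Sat(¬recv ∨ ack) = {Err, Store, Hold, Crit, Grant}
Sat(busy ∧ recv) = {Hold}
EF (busy ∧ recv): least fixpoint, start Z0 = {Hold}, add states with some successor in Z. Already a fixed point.
Sat(EF (busy ∧ recv)) = {Hold}
A[(¬recv ∨ ack) U EF (busy ∧ recv)]: least fixpoint, start Z0 = Sat(EF (busy ∧ recv)) = {Hold}, add states in Sat(¬recv ∨ ack) with every successor in Z. Already a fixed point.
Sat(A[(¬recv ∨ ack) U EF (busy ∧ recv)]) = {Hold}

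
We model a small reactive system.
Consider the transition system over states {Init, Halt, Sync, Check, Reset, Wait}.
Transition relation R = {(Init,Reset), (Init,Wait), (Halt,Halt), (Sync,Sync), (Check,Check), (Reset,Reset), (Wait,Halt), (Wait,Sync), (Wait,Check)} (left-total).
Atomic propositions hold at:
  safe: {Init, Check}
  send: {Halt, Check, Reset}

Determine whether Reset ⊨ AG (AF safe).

AF safe: least fixpoint, start Z0 = {Init, Check}, add states with every successor in Z. Already a fixed point.
Sat(AF safe) = {Init, Check}
AG (AF safe): greatest fixpoint, start Z0 = {Init, Check}, keep only states in Sat with every successor in Z. Z1 = {Check}; fixed.
Sat(AG (AF safe)) = {Check}
Reset ∉ Sat(AG (AF safe)) = {Check}, so the formula does not hold at Reset.

No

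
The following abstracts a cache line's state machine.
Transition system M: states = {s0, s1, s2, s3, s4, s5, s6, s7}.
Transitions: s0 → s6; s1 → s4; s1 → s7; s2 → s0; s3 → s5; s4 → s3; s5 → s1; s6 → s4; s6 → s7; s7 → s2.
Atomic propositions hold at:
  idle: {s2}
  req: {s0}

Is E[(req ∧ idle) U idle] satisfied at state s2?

Yes

Sat(req ∧ idle) = ∅
E[(req ∧ idle) U idle]: least fixpoint, start Z0 = Sat(idle) = {s2}, add states in Sat(req ∧ idle) with some successor in Z. Already a fixed point.
Sat(E[(req ∧ idle) U idle]) = {s2}
s2 ∈ Sat(E[(req ∧ idle) U idle]) = {s2}, so the formula holds at s2.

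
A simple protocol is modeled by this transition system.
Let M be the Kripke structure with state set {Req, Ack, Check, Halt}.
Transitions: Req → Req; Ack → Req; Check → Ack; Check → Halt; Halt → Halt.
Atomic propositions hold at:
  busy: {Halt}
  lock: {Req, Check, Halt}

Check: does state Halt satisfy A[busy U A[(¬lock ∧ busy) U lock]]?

Sat(¬lock) = {Ack}
Sat(¬lock ∧ busy) = ∅
A[(¬lock ∧ busy) U lock]: least fixpoint, start Z0 = Sat(lock) = {Req, Check, Halt}, add states in Sat(¬lock ∧ busy) with every successor in Z. Already a fixed point.
Sat(A[(¬lock ∧ busy) U lock]) = {Req, Check, Halt}
A[busy U A[(¬lock ∧ busy) U lock]]: least fixpoint, start Z0 = Sat(A[(¬lock ∧ busy) U lock]) = {Req, Check, Halt}, add states in Sat(busy) with every successor in Z. Already a fixed point.
Sat(A[busy U A[(¬lock ∧ busy) U lock]]) = {Req, Check, Halt}
Halt ∈ Sat(A[busy U A[(¬lock ∧ busy) U lock]]) = {Req, Check, Halt}, so the formula holds at Halt.

Yes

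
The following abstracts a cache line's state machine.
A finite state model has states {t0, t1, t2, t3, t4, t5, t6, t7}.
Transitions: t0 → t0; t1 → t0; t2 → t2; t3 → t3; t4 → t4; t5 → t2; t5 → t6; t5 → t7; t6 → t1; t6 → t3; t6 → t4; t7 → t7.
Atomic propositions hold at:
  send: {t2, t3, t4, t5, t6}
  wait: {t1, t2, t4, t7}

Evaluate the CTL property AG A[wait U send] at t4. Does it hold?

A[wait U send]: least fixpoint, start Z0 = Sat(send) = {t2, t3, t4, t5, t6}, add states in Sat(wait) with every successor in Z. Already a fixed point.
Sat(A[wait U send]) = {t2, t3, t4, t5, t6}
AG A[wait U send]: greatest fixpoint, start Z0 = {t2, t3, t4, t5, t6}, keep only states in Sat with every successor in Z. Z1 = {t2, t3, t4}; fixed.
Sat(AG A[wait U send]) = {t2, t3, t4}
t4 ∈ Sat(AG A[wait U send]) = {t2, t3, t4}, so the formula holds at t4.

Yes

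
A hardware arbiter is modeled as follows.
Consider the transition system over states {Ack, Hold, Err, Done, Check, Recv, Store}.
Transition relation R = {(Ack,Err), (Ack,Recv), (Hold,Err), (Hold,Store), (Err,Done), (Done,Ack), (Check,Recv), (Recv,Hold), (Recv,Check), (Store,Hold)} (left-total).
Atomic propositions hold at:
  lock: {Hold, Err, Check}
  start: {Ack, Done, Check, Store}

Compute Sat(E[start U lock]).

{Ack, Hold, Err, Done, Check, Store}

E[start U lock]: least fixpoint, start Z0 = Sat(lock) = {Hold, Err, Check}, add states in Sat(start) with some successor in Z. Z1 = {Ack, Hold, Err, Check, Store}; Z2 = {Ack, Hold, Err, Done, Check, Store}; fixed.
Sat(E[start U lock]) = {Ack, Hold, Err, Done, Check, Store}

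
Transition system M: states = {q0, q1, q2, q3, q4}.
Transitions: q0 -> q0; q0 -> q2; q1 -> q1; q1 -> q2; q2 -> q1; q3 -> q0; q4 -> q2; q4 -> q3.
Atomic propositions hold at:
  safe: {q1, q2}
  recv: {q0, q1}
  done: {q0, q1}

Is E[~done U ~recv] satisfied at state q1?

No

Sat(~done) = {q2, q3, q4}
Sat(~recv) = {q2, q3, q4}
E[~done U ~recv]: least fixpoint, start Z0 = Sat(~recv) = {q2, q3, q4}, add states in Sat(~done) with some successor in Z. Already a fixed point.
Sat(E[~done U ~recv]) = {q2, q3, q4}
q1 ∉ Sat(E[~done U ~recv]) = {q2, q3, q4}, so the formula does not hold at q1.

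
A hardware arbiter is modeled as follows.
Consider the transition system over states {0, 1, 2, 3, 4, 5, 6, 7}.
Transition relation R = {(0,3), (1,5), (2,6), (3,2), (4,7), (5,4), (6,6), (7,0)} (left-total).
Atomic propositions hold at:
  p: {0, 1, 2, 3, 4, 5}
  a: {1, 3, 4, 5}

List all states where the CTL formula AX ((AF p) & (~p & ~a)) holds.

{4}

AF p: least fixpoint, start Z0 = {0, 1, 2, 3, 4, 5}, add states with every successor in Z. Z1 = {0, 1, 2, 3, 4, 5, 7}; fixed.
Sat(AF p) = {0, 1, 2, 3, 4, 5, 7}
Sat(~p) = {6, 7}
Sat(~a) = {0, 2, 6, 7}
Sat(~p & ~a) = {6, 7}
Sat((AF p) & (~p & ~a)) = {7}
Sat(AX ((AF p) & (~p & ~a))) = {s : every successor in {7}} = {4}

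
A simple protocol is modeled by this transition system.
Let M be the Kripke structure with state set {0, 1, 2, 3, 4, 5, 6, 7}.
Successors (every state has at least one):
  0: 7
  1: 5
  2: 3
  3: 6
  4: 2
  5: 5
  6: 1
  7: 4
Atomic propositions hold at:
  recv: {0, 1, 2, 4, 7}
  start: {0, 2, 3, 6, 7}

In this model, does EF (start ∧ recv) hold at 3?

No

Sat(start ∧ recv) = {0, 2, 7}
EF (start ∧ recv): least fixpoint, start Z0 = {0, 2, 7}, add states with some successor in Z. Z1 = {0, 2, 4, 7}; fixed.
Sat(EF (start ∧ recv)) = {0, 2, 4, 7}
3 ∉ Sat(EF (start ∧ recv)) = {0, 2, 4, 7}, so the formula does not hold at 3.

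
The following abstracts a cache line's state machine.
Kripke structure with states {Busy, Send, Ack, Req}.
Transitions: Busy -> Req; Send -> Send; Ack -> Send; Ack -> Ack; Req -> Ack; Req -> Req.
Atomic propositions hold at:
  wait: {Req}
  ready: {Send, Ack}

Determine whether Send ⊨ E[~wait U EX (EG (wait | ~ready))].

No

Sat(~wait) = {Busy, Send, Ack}
Sat(~ready) = {Busy, Req}
Sat(wait | ~ready) = {Busy, Req}
EG (wait | ~ready): greatest fixpoint, start Z0 = {Busy, Req}, keep only states in Sat with some successor in Z. Already a fixed point.
Sat(EG (wait | ~ready)) = {Busy, Req}
Sat(EX (EG (wait | ~ready))) = {s : some successor in {Busy, Req}} = {Busy, Req}
E[~wait U EX (EG (wait | ~ready))]: least fixpoint, start Z0 = Sat(EX (EG (wait | ~ready))) = {Busy, Req}, add states in Sat(~wait) with some successor in Z. Already a fixed point.
Sat(E[~wait U EX (EG (wait | ~ready))]) = {Busy, Req}
Send ∉ Sat(E[~wait U EX (EG (wait | ~ready))]) = {Busy, Req}, so the formula does not hold at Send.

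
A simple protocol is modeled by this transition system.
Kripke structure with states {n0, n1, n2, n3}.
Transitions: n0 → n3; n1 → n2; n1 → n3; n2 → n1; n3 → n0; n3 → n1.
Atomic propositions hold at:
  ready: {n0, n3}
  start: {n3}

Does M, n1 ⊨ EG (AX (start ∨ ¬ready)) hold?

Sat(¬ready) = {n1, n2}
Sat(start ∨ ¬ready) = {n1, n2, n3}
Sat(AX (start ∨ ¬ready)) = {s : every successor in {n1, n2, n3}} = {n0, n1, n2}
EG (AX (start ∨ ¬ready)): greatest fixpoint, start Z0 = {n0, n1, n2}, keep only states in Sat with some successor in Z. Z1 = {n1, n2}; fixed.
Sat(EG (AX (start ∨ ¬ready))) = {n1, n2}
n1 ∈ Sat(EG (AX (start ∨ ¬ready))) = {n1, n2}, so the formula holds at n1.

Yes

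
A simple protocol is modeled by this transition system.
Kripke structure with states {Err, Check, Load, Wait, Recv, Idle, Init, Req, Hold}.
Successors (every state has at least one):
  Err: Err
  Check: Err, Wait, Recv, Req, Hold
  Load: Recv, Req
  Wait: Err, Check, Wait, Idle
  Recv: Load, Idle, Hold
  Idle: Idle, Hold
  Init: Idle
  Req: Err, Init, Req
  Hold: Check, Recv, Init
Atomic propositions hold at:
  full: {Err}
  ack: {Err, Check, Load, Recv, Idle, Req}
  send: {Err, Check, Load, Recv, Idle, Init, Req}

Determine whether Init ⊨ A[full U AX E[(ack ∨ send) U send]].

Sat(ack ∨ send) = {Err, Check, Load, Recv, Idle, Init, Req}
E[(ack ∨ send) U send]: least fixpoint, start Z0 = Sat(send) = {Err, Check, Load, Recv, Idle, Init, Req}, add states in Sat(ack ∨ send) with some successor in Z. Already a fixed point.
Sat(E[(ack ∨ send) U send]) = {Err, Check, Load, Recv, Idle, Init, Req}
Sat(AX E[(ack ∨ send) U send]) = {s : every successor in {Err, Check, Load, Recv, Idle, Init, Req}} = {Err, Load, Init, Req, Hold}
A[full U AX E[(ack ∨ send) U send]]: least fixpoint, start Z0 = Sat(AX E[(ack ∨ send) U send]) = {Err, Load, Init, Req, Hold}, add states in Sat(full) with every successor in Z. Already a fixed point.
Sat(A[full U AX E[(ack ∨ send) U send]]) = {Err, Load, Init, Req, Hold}
Init ∈ Sat(A[full U AX E[(ack ∨ send) U send]]) = {Err, Load, Init, Req, Hold}, so the formula holds at Init.

Yes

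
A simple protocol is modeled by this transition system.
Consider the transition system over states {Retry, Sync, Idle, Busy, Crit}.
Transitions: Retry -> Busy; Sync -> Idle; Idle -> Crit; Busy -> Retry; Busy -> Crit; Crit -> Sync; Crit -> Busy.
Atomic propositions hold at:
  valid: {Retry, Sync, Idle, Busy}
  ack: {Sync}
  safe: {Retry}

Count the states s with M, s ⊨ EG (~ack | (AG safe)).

Sat(~ack) = {Retry, Idle, Busy, Crit}
AG safe: greatest fixpoint, start Z0 = {Retry}, keep only states in Sat with every successor in Z. Z1 = ∅; fixed.
Sat(AG safe) = ∅
Sat(~ack | (AG safe)) = {Retry, Idle, Busy, Crit}
EG (~ack | (AG safe)): greatest fixpoint, start Z0 = {Retry, Idle, Busy, Crit}, keep only states in Sat with some successor in Z. Already a fixed point.
Sat(EG (~ack | (AG safe))) = {Retry, Idle, Busy, Crit}
|Sat(EG (~ack | (AG safe)))| = |{Retry, Idle, Busy, Crit}| = 4.

4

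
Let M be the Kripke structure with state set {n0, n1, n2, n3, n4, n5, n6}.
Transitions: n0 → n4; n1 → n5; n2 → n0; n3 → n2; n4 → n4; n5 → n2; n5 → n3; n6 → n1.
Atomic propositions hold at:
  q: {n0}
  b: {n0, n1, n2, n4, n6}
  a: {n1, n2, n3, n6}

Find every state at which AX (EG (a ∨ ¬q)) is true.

Sat(¬q) = {n1, n2, n3, n4, n5, n6}
Sat(a ∨ ¬q) = {n1, n2, n3, n4, n5, n6}
EG (a ∨ ¬q): greatest fixpoint, start Z0 = {n1, n2, n3, n4, n5, n6}, keep only states in Sat with some successor in Z. Z1 = {n1, n3, n4, n5, n6}; Z2 = {n1, n4, n5, n6}; Z3 = {n1, n4, n6}; Z4 = {n4, n6}; Z5 = {n4}; fixed.
Sat(EG (a ∨ ¬q)) = {n4}
Sat(AX (EG (a ∨ ¬q))) = {s : every successor in {n4}} = {n0, n4}

{n0, n4}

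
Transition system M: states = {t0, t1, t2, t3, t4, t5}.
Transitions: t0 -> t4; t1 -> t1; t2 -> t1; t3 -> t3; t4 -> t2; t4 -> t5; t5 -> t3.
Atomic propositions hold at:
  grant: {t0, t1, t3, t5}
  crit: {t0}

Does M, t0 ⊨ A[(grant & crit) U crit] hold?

Yes

Sat(grant & crit) = {t0}
A[(grant & crit) U crit]: least fixpoint, start Z0 = Sat(crit) = {t0}, add states in Sat(grant & crit) with every successor in Z. Already a fixed point.
Sat(A[(grant & crit) U crit]) = {t0}
t0 ∈ Sat(A[(grant & crit) U crit]) = {t0}, so the formula holds at t0.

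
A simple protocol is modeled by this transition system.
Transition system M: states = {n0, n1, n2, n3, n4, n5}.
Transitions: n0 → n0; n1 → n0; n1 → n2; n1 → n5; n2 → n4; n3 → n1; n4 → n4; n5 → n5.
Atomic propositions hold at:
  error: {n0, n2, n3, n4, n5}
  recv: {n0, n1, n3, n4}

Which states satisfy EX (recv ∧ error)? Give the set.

{n0, n1, n2, n4}

Sat(recv ∧ error) = {n0, n3, n4}
Sat(EX (recv ∧ error)) = {s : some successor in {n0, n3, n4}} = {n0, n1, n2, n4}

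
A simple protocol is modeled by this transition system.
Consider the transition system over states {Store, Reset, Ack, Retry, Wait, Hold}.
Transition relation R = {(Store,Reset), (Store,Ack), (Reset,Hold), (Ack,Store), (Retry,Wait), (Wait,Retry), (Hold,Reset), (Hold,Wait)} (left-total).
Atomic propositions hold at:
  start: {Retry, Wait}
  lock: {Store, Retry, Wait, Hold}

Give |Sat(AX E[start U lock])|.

E[start U lock]: least fixpoint, start Z0 = Sat(lock) = {Store, Retry, Wait, Hold}, add states in Sat(start) with some successor in Z. Already a fixed point.
Sat(E[start U lock]) = {Store, Retry, Wait, Hold}
Sat(AX E[start U lock]) = {s : every successor in {Store, Retry, Wait, Hold}} = {Reset, Ack, Retry, Wait}
|Sat(AX E[start U lock])| = |{Reset, Ack, Retry, Wait}| = 4.

4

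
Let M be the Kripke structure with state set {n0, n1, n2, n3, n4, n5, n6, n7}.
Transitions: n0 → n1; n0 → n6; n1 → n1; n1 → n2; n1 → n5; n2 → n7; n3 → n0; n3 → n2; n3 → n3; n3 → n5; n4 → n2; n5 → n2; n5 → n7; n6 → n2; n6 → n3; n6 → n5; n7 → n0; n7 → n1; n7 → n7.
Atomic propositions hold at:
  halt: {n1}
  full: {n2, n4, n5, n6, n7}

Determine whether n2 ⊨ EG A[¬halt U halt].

Sat(¬halt) = {n0, n2, n3, n4, n5, n6, n7}
A[¬halt U halt]: least fixpoint, start Z0 = Sat(halt) = {n1}, add states in Sat(¬halt) with every successor in Z. Already a fixed point.
Sat(A[¬halt U halt]) = {n1}
EG A[¬halt U halt]: greatest fixpoint, start Z0 = {n1}, keep only states in Sat with some successor in Z. Already a fixed point.
Sat(EG A[¬halt U halt]) = {n1}
n2 ∉ Sat(EG A[¬halt U halt]) = {n1}, so the formula does not hold at n2.

No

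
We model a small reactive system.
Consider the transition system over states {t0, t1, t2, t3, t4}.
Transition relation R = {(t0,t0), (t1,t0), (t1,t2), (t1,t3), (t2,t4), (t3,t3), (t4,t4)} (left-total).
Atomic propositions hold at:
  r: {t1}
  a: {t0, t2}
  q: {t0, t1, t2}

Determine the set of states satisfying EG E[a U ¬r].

Sat(¬r) = {t0, t2, t3, t4}
E[a U ¬r]: least fixpoint, start Z0 = Sat(¬r) = {t0, t2, t3, t4}, add states in Sat(a) with some successor in Z. Already a fixed point.
Sat(E[a U ¬r]) = {t0, t2, t3, t4}
EG E[a U ¬r]: greatest fixpoint, start Z0 = {t0, t2, t3, t4}, keep only states in Sat with some successor in Z. Already a fixed point.
Sat(EG E[a U ¬r]) = {t0, t2, t3, t4}

{t0, t2, t3, t4}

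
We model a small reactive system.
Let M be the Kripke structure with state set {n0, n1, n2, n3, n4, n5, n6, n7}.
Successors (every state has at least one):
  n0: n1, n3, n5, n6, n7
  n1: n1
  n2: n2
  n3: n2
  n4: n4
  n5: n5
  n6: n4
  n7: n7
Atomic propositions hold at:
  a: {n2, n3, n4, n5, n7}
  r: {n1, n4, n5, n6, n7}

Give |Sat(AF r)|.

AF r: least fixpoint, start Z0 = {n1, n4, n5, n6, n7}, add states with every successor in Z. Already a fixed point.
Sat(AF r) = {n1, n4, n5, n6, n7}
|Sat(AF r)| = |{n1, n4, n5, n6, n7}| = 5.

5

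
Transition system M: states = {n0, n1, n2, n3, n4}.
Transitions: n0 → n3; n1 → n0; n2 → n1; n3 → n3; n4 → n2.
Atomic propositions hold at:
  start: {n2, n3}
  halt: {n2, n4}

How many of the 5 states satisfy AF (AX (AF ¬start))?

3

Sat(¬start) = {n0, n1, n4}
AF ¬start: least fixpoint, start Z0 = {n0, n1, n4}, add states with every successor in Z. Z1 = {n0, n1, n2, n4}; fixed.
Sat(AF ¬start) = {n0, n1, n2, n4}
Sat(AX (AF ¬start)) = {s : every successor in {n0, n1, n2, n4}} = {n1, n2, n4}
AF (AX (AF ¬start)): least fixpoint, start Z0 = {n1, n2, n4}, add states with every successor in Z. Already a fixed point.
Sat(AF (AX (AF ¬start))) = {n1, n2, n4}
|Sat(AF (AX (AF ¬start)))| = |{n1, n2, n4}| = 3.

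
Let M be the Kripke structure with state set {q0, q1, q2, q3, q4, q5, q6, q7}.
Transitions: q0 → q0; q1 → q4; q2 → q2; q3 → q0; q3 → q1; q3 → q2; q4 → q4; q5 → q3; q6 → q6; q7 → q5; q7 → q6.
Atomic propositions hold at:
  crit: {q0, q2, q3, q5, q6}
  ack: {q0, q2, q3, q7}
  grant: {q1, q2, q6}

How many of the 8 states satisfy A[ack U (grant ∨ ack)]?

6

Sat(grant ∨ ack) = {q0, q1, q2, q3, q6, q7}
A[ack U (grant ∨ ack)]: least fixpoint, start Z0 = Sat((grant ∨ ack)) = {q0, q1, q2, q3, q6, q7}, add states in Sat(ack) with every successor in Z. Already a fixed point.
Sat(A[ack U (grant ∨ ack)]) = {q0, q1, q2, q3, q6, q7}
|Sat(A[ack U (grant ∨ ack)])| = |{q0, q1, q2, q3, q6, q7}| = 6.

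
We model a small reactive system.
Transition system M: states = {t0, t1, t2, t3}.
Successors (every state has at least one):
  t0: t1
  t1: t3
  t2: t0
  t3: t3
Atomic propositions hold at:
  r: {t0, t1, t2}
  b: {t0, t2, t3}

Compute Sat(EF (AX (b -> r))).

Sat(b -> r) = {t0, t1, t2}
Sat(AX (b -> r)) = {s : every successor in {t0, t1, t2}} = {t0, t2}
EF (AX (b -> r)): least fixpoint, start Z0 = {t0, t2}, add states with some successor in Z. Already a fixed point.
Sat(EF (AX (b -> r))) = {t0, t2}

{t0, t2}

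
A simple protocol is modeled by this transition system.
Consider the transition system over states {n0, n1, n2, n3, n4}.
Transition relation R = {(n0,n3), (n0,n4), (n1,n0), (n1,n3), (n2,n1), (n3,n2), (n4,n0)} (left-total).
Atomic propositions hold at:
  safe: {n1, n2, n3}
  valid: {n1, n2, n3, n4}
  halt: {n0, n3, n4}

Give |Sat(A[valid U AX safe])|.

Sat(AX safe) = {s : every successor in {n1, n2, n3}} = {n2, n3}
A[valid U AX safe]: least fixpoint, start Z0 = Sat(AX safe) = {n2, n3}, add states in Sat(valid) with every successor in Z. Already a fixed point.
Sat(A[valid U AX safe]) = {n2, n3}
|Sat(A[valid U AX safe])| = |{n2, n3}| = 2.

2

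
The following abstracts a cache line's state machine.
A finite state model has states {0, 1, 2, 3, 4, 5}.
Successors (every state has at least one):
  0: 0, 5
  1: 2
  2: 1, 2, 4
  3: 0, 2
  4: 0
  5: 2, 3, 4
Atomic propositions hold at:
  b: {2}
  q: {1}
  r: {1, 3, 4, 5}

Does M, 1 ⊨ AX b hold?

Sat(AX b) = {s : every successor in {2}} = {1}
1 ∈ Sat(AX b) = {1}, so the formula holds at 1.

Yes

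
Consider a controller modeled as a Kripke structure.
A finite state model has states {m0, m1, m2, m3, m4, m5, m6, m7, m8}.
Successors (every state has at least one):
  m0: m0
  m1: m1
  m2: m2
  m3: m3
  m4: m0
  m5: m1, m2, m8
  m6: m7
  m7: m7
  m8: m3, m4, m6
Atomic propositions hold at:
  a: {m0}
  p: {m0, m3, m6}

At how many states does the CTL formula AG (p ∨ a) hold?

Sat(p ∨ a) = {m0, m3, m6}
AG (p ∨ a): greatest fixpoint, start Z0 = {m0, m3, m6}, keep only states in Sat with every successor in Z. Z1 = {m0, m3}; fixed.
Sat(AG (p ∨ a)) = {m0, m3}
|Sat(AG (p ∨ a))| = |{m0, m3}| = 2.

2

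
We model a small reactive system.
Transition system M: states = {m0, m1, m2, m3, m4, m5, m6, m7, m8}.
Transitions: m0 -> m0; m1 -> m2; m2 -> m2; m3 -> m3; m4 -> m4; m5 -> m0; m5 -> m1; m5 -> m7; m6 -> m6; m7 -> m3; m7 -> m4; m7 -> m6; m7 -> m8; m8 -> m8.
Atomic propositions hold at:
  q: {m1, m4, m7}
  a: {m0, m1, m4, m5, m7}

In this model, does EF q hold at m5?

EF q: least fixpoint, start Z0 = {m1, m4, m7}, add states with some successor in Z. Z1 = {m1, m4, m5, m7}; fixed.
Sat(EF q) = {m1, m4, m5, m7}
m5 ∈ Sat(EF q) = {m1, m4, m5, m7}, so the formula holds at m5.

Yes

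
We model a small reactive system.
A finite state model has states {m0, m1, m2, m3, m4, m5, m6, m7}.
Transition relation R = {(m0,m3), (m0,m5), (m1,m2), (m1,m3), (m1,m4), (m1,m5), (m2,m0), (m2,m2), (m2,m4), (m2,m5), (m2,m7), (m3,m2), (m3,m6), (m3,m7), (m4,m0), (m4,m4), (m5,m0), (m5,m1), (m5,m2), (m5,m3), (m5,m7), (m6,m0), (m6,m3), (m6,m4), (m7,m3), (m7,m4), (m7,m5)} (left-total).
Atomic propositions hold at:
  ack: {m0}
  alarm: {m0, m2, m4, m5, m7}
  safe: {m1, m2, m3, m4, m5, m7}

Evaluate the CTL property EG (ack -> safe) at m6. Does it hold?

Sat(ack -> safe) = {m1, m2, m3, m4, m5, m6, m7}
EG (ack -> safe): greatest fixpoint, start Z0 = {m1, m2, m3, m4, m5, m6, m7}, keep only states in Sat with some successor in Z. Already a fixed point.
Sat(EG (ack -> safe)) = {m1, m2, m3, m4, m5, m6, m7}
m6 ∈ Sat(EG (ack -> safe)) = {m1, m2, m3, m4, m5, m6, m7}, so the formula holds at m6.

Yes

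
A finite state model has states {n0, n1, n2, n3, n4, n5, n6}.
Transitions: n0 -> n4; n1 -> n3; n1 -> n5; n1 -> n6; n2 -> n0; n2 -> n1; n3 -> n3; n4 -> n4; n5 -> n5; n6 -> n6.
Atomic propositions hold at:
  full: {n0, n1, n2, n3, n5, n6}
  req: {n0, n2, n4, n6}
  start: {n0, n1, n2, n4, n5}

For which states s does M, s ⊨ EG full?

{n1, n2, n3, n5, n6}

EG full: greatest fixpoint, start Z0 = {n0, n1, n2, n3, n5, n6}, keep only states in Sat with some successor in Z. Z1 = {n1, n2, n3, n5, n6}; fixed.
Sat(EG full) = {n1, n2, n3, n5, n6}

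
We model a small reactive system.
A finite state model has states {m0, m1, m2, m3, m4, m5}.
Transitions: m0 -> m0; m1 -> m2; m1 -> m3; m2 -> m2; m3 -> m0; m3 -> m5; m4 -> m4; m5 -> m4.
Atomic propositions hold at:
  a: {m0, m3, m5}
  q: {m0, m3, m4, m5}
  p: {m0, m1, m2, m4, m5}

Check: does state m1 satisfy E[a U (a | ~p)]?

Sat(~p) = {m3}
Sat(a | ~p) = {m0, m3, m5}
E[a U (a | ~p)]: least fixpoint, start Z0 = Sat((a | ~p)) = {m0, m3, m5}, add states in Sat(a) with some successor in Z. Already a fixed point.
Sat(E[a U (a | ~p)]) = {m0, m3, m5}
m1 ∉ Sat(E[a U (a | ~p)]) = {m0, m3, m5}, so the formula does not hold at m1.

No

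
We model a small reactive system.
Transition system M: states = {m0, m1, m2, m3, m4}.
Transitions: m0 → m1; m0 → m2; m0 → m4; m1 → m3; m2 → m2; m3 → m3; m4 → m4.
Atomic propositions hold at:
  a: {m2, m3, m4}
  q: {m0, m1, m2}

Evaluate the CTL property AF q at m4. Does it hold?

AF q: least fixpoint, start Z0 = {m0, m1, m2}, add states with every successor in Z. Already a fixed point.
Sat(AF q) = {m0, m1, m2}
m4 ∉ Sat(AF q) = {m0, m1, m2}, so the formula does not hold at m4.

No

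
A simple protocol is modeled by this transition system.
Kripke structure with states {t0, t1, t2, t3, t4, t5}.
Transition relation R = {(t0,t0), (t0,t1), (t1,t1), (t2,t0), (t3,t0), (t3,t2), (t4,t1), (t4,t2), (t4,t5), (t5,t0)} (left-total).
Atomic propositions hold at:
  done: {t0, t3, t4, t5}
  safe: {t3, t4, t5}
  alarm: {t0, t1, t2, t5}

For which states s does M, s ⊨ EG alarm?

{t0, t1, t2, t5}

EG alarm: greatest fixpoint, start Z0 = {t0, t1, t2, t5}, keep only states in Sat with some successor in Z. Already a fixed point.
Sat(EG alarm) = {t0, t1, t2, t5}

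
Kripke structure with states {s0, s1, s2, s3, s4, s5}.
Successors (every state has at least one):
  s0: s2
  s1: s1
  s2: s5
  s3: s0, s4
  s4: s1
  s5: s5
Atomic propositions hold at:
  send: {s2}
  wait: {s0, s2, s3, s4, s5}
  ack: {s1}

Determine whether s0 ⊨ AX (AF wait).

AF wait: least fixpoint, start Z0 = {s0, s2, s3, s4, s5}, add states with every successor in Z. Already a fixed point.
Sat(AF wait) = {s0, s2, s3, s4, s5}
Sat(AX (AF wait)) = {s : every successor in {s0, s2, s3, s4, s5}} = {s0, s2, s3, s5}
s0 ∈ Sat(AX (AF wait)) = {s0, s2, s3, s5}, so the formula holds at s0.

Yes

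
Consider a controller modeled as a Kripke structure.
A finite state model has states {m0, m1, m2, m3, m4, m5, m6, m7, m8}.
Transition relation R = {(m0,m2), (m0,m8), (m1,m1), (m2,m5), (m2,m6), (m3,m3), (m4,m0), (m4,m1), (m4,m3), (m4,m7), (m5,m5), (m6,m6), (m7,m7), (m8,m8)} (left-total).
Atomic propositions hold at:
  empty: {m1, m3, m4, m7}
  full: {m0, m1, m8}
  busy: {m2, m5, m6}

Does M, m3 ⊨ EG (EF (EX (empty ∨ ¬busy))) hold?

Yes

Sat(¬busy) = {m0, m1, m3, m4, m7, m8}
Sat(empty ∨ ¬busy) = {m0, m1, m3, m4, m7, m8}
Sat(EX (empty ∨ ¬busy)) = {s : some successor in {m0, m1, m3, m4, m7, m8}} = {m0, m1, m3, m4, m7, m8}
EF (EX (empty ∨ ¬busy)): least fixpoint, start Z0 = {m0, m1, m3, m4, m7, m8}, add states with some successor in Z. Already a fixed point.
Sat(EF (EX (empty ∨ ¬busy))) = {m0, m1, m3, m4, m7, m8}
EG (EF (EX (empty ∨ ¬busy))): greatest fixpoint, start Z0 = {m0, m1, m3, m4, m7, m8}, keep only states in Sat with some successor in Z. Already a fixed point.
Sat(EG (EF (EX (empty ∨ ¬busy)))) = {m0, m1, m3, m4, m7, m8}
m3 ∈ Sat(EG (EF (EX (empty ∨ ¬busy)))) = {m0, m1, m3, m4, m7, m8}, so the formula holds at m3.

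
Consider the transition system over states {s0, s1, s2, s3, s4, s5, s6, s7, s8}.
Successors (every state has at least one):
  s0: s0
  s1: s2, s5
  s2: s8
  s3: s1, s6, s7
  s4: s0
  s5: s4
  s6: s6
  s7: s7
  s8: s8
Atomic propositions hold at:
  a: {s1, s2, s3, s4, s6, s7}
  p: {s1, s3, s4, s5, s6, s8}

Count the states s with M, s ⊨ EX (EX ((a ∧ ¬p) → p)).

Sat(¬p) = {s0, s2, s7}
Sat(a ∧ ¬p) = {s2, s7}
Sat((a ∧ ¬p) → p) = {s0, s1, s3, s4, s5, s6, s8}
Sat(EX ((a ∧ ¬p) → p)) = {s : some successor in {s0, s1, s3, s4, s5, s6, s8}} = {s0, s1, s2, s3, s4, s5, s6, s8}
Sat(EX (EX ((a ∧ ¬p) → p))) = {s : some successor in {s0, s1, s2, s3, s4, s5, s6, s8}} = {s0, s1, s2, s3, s4, s5, s6, s8}
|Sat(EX (EX ((a ∧ ¬p) → p)))| = |{s0, s1, s2, s3, s4, s5, s6, s8}| = 8.

8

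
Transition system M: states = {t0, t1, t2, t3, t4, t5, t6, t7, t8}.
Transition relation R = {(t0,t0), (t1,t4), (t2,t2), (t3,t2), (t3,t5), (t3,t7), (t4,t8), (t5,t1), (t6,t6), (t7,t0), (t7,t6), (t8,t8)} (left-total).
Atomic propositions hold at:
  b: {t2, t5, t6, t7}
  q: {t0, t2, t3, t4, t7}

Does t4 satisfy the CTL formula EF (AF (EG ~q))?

Yes

Sat(~q) = {t1, t5, t6, t8}
EG ~q: greatest fixpoint, start Z0 = {t1, t5, t6, t8}, keep only states in Sat with some successor in Z. Z1 = {t5, t6, t8}; Z2 = {t6, t8}; fixed.
Sat(EG ~q) = {t6, t8}
AF (EG ~q): least fixpoint, start Z0 = {t6, t8}, add states with every successor in Z. Z1 = {t4, t6, t8}; Z2 = {t1, t4, t6, t8}; Z3 = {t1, t4, t5, t6, t8}; fixed.
Sat(AF (EG ~q)) = {t1, t4, t5, t6, t8}
EF (AF (EG ~q)): least fixpoint, start Z0 = {t1, t4, t5, t6, t8}, add states with some successor in Z. Z1 = {t1, t3, t4, t5, t6, t7, t8}; fixed.
Sat(EF (AF (EG ~q))) = {t1, t3, t4, t5, t6, t7, t8}
t4 ∈ Sat(EF (AF (EG ~q))) = {t1, t3, t4, t5, t6, t7, t8}, so the formula holds at t4.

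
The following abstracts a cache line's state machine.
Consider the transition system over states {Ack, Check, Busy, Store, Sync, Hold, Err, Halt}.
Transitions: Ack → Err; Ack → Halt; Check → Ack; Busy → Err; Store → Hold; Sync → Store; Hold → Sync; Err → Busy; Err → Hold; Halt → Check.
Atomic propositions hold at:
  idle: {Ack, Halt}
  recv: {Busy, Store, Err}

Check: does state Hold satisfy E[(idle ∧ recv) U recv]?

No

Sat(idle ∧ recv) = ∅
E[(idle ∧ recv) U recv]: least fixpoint, start Z0 = Sat(recv) = {Busy, Store, Err}, add states in Sat(idle ∧ recv) with some successor in Z. Already a fixed point.
Sat(E[(idle ∧ recv) U recv]) = {Busy, Store, Err}
Hold ∉ Sat(E[(idle ∧ recv) U recv]) = {Busy, Store, Err}, so the formula does not hold at Hold.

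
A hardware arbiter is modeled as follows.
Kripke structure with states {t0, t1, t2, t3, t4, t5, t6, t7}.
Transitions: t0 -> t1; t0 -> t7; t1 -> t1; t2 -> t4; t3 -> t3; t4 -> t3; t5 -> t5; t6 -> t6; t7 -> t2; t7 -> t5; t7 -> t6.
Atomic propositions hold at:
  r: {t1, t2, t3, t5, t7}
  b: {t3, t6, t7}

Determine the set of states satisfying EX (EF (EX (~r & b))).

Sat(~r) = {t0, t4, t6}
Sat(~r & b) = {t6}
Sat(EX (~r & b)) = {s : some successor in {t6}} = {t6, t7}
EF (EX (~r & b)): least fixpoint, start Z0 = {t6, t7}, add states with some successor in Z. Z1 = {t0, t6, t7}; fixed.
Sat(EF (EX (~r & b))) = {t0, t6, t7}
Sat(EX (EF (EX (~r & b)))) = {s : some successor in {t0, t6, t7}} = {t0, t6, t7}

{t0, t6, t7}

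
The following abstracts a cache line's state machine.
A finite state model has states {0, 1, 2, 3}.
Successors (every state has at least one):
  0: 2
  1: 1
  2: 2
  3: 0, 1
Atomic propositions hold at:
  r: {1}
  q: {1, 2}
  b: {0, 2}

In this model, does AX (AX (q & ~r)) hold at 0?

Sat(~r) = {0, 2, 3}
Sat(q & ~r) = {2}
Sat(AX (q & ~r)) = {s : every successor in {2}} = {0, 2}
Sat(AX (AX (q & ~r))) = {s : every successor in {0, 2}} = {0, 2}
0 ∈ Sat(AX (AX (q & ~r))) = {0, 2}, so the formula holds at 0.

Yes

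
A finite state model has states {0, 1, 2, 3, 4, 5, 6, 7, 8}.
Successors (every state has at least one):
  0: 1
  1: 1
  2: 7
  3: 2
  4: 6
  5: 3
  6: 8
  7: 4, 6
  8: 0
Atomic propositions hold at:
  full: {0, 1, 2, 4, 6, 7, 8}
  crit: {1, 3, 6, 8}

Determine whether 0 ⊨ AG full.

Yes

AG full: greatest fixpoint, start Z0 = {0, 1, 2, 4, 6, 7, 8}, keep only states in Sat with every successor in Z. Already a fixed point.
Sat(AG full) = {0, 1, 2, 4, 6, 7, 8}
0 ∈ Sat(AG full) = {0, 1, 2, 4, 6, 7, 8}, so the formula holds at 0.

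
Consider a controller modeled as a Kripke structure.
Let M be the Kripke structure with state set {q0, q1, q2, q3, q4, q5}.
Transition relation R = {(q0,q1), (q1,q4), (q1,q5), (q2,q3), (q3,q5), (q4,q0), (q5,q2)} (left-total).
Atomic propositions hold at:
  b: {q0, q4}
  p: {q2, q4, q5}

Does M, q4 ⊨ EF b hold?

Yes

EF b: least fixpoint, start Z0 = {q0, q4}, add states with some successor in Z. Z1 = {q0, q1, q4}; fixed.
Sat(EF b) = {q0, q1, q4}
q4 ∈ Sat(EF b) = {q0, q1, q4}, so the formula holds at q4.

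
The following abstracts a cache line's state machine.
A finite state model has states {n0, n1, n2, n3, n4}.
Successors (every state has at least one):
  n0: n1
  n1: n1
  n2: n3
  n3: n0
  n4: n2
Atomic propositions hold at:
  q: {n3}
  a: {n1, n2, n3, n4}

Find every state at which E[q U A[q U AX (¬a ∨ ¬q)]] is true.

{n0, n1, n3, n4}

Sat(¬a) = {n0}
Sat(¬q) = {n0, n1, n2, n4}
Sat(¬a ∨ ¬q) = {n0, n1, n2, n4}
Sat(AX (¬a ∨ ¬q)) = {s : every successor in {n0, n1, n2, n4}} = {n0, n1, n3, n4}
A[q U AX (¬a ∨ ¬q)]: least fixpoint, start Z0 = Sat(AX (¬a ∨ ¬q)) = {n0, n1, n3, n4}, add states in Sat(q) with every successor in Z. Already a fixed point.
Sat(A[q U AX (¬a ∨ ¬q)]) = {n0, n1, n3, n4}
E[q U A[q U AX (¬a ∨ ¬q)]]: least fixpoint, start Z0 = Sat(A[q U AX (¬a ∨ ¬q)]) = {n0, n1, n3, n4}, add states in Sat(q) with some successor in Z. Already a fixed point.
Sat(E[q U A[q U AX (¬a ∨ ¬q)]]) = {n0, n1, n3, n4}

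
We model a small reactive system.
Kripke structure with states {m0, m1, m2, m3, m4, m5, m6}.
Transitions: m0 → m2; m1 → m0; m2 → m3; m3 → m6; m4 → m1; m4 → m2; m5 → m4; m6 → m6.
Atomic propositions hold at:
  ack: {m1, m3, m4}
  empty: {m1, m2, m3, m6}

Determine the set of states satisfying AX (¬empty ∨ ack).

Sat(¬empty) = {m0, m4, m5}
Sat(¬empty ∨ ack) = {m0, m1, m3, m4, m5}
Sat(AX (¬empty ∨ ack)) = {s : every successor in {m0, m1, m3, m4, m5}} = {m1, m2, m5}

{m1, m2, m5}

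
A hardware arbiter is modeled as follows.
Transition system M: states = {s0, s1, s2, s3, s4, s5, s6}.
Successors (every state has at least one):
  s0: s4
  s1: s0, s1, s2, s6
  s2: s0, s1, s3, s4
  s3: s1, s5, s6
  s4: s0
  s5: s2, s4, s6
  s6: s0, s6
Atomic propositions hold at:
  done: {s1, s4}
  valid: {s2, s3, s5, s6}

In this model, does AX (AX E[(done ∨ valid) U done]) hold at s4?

Yes

Sat(done ∨ valid) = {s1, s2, s3, s4, s5, s6}
E[(done ∨ valid) U done]: least fixpoint, start Z0 = Sat(done) = {s1, s4}, add states in Sat(done ∨ valid) with some successor in Z. Z1 = {s1, s2, s3, s4, s5}; fixed.
Sat(E[(done ∨ valid) U done]) = {s1, s2, s3, s4, s5}
Sat(AX E[(done ∨ valid) U done]) = {s : every successor in {s1, s2, s3, s4, s5}} = {s0}
Sat(AX (AX E[(done ∨ valid) U done])) = {s : every successor in {s0}} = {s4}
s4 ∈ Sat(AX (AX E[(done ∨ valid) U done])) = {s4}, so the formula holds at s4.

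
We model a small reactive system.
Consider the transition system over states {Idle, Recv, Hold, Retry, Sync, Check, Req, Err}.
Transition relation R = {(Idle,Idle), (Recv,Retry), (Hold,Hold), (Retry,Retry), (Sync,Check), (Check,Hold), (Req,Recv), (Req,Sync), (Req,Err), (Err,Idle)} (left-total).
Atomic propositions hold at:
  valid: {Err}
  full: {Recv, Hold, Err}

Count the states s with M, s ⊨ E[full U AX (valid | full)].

2

Sat(valid | full) = {Recv, Hold, Err}
Sat(AX (valid | full)) = {s : every successor in {Recv, Hold, Err}} = {Hold, Check}
E[full U AX (valid | full)]: least fixpoint, start Z0 = Sat(AX (valid | full)) = {Hold, Check}, add states in Sat(full) with some successor in Z. Already a fixed point.
Sat(E[full U AX (valid | full)]) = {Hold, Check}
|Sat(E[full U AX (valid | full)])| = |{Hold, Check}| = 2.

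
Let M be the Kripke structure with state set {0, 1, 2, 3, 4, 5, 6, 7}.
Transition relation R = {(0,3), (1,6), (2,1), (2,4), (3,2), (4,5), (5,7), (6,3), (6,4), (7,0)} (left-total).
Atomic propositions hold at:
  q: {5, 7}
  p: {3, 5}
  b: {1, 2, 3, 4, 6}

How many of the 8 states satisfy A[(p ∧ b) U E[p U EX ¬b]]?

3

Sat(p ∧ b) = {3}
Sat(¬b) = {0, 5, 7}
Sat(EX ¬b) = {s : some successor in {0, 5, 7}} = {4, 5, 7}
E[p U EX ¬b]: least fixpoint, start Z0 = Sat(EX ¬b) = {4, 5, 7}, add states in Sat(p) with some successor in Z. Already a fixed point.
Sat(E[p U EX ¬b]) = {4, 5, 7}
A[(p ∧ b) U E[p U EX ¬b]]: least fixpoint, start Z0 = Sat(E[p U EX ¬b]) = {4, 5, 7}, add states in Sat(p ∧ b) with every successor in Z. Already a fixed point.
Sat(A[(p ∧ b) U E[p U EX ¬b]]) = {4, 5, 7}
|Sat(A[(p ∧ b) U E[p U EX ¬b]])| = |{4, 5, 7}| = 3.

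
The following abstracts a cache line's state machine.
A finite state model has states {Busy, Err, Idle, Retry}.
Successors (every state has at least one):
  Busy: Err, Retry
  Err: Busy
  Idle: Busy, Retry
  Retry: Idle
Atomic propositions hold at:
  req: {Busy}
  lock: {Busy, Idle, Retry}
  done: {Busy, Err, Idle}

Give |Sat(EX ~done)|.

Sat(~done) = {Retry}
Sat(EX ~done) = {s : some successor in {Retry}} = {Busy, Idle}
|Sat(EX ~done)| = |{Busy, Idle}| = 2.

2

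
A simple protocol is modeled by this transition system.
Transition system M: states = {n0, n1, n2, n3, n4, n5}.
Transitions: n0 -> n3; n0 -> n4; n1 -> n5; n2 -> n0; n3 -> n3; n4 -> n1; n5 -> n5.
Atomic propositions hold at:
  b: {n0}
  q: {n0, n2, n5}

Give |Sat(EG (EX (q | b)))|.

Sat(q | b) = {n0, n2, n5}
Sat(EX (q | b)) = {s : some successor in {n0, n2, n5}} = {n1, n2, n5}
EG (EX (q | b)): greatest fixpoint, start Z0 = {n1, n2, n5}, keep only states in Sat with some successor in Z. Z1 = {n1, n5}; fixed.
Sat(EG (EX (q | b))) = {n1, n5}
|Sat(EG (EX (q | b)))| = |{n1, n5}| = 2.

2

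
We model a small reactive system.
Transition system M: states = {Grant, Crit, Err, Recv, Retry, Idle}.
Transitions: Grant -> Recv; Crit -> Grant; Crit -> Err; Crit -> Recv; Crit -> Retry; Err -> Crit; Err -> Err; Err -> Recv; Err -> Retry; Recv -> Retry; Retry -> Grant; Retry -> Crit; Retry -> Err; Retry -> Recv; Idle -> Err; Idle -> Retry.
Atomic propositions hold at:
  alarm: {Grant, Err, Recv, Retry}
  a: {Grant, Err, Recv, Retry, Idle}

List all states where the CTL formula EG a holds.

{Grant, Err, Recv, Retry, Idle}

EG a: greatest fixpoint, start Z0 = {Grant, Err, Recv, Retry, Idle}, keep only states in Sat with some successor in Z. Already a fixed point.
Sat(EG a) = {Grant, Err, Recv, Retry, Idle}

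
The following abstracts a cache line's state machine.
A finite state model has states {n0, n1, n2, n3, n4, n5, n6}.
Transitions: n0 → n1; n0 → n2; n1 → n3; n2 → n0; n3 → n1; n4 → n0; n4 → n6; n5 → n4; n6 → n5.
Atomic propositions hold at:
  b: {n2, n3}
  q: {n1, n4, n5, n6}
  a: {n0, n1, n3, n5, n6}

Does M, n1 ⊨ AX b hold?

Sat(AX b) = {s : every successor in {n2, n3}} = {n1}
n1 ∈ Sat(AX b) = {n1}, so the formula holds at n1.

Yes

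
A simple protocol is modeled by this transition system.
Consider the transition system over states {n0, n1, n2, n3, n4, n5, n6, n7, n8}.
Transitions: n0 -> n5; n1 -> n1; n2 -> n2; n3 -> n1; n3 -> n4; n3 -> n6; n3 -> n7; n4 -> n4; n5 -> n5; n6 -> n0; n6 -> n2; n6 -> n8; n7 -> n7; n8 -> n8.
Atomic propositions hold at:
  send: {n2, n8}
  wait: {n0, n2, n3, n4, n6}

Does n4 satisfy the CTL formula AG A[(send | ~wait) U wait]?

Sat(~wait) = {n1, n5, n7, n8}
Sat(send | ~wait) = {n1, n2, n5, n7, n8}
A[(send | ~wait) U wait]: least fixpoint, start Z0 = Sat(wait) = {n0, n2, n3, n4, n6}, add states in Sat(send | ~wait) with every successor in Z. Already a fixed point.
Sat(A[(send | ~wait) U wait]) = {n0, n2, n3, n4, n6}
AG A[(send | ~wait) U wait]: greatest fixpoint, start Z0 = {n0, n2, n3, n4, n6}, keep only states in Sat with every successor in Z. Z1 = {n2, n4}; fixed.
Sat(AG A[(send | ~wait) U wait]) = {n2, n4}
n4 ∈ Sat(AG A[(send | ~wait) U wait]) = {n2, n4}, so the formula holds at n4.

Yes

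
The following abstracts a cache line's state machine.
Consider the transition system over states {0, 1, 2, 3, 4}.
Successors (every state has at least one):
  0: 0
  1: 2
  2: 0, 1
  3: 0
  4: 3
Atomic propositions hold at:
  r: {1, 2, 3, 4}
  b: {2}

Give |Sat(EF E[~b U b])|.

2

Sat(~b) = {0, 1, 3, 4}
E[~b U b]: least fixpoint, start Z0 = Sat(b) = {2}, add states in Sat(~b) with some successor in Z. Z1 = {1, 2}; fixed.
Sat(E[~b U b]) = {1, 2}
EF E[~b U b]: least fixpoint, start Z0 = {1, 2}, add states with some successor in Z. Already a fixed point.
Sat(EF E[~b U b]) = {1, 2}
|Sat(EF E[~b U b])| = |{1, 2}| = 2.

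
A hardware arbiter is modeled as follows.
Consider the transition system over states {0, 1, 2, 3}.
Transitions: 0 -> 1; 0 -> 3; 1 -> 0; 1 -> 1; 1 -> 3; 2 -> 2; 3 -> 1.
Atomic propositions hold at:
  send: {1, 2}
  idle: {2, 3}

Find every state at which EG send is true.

EG send: greatest fixpoint, start Z0 = {1, 2}, keep only states in Sat with some successor in Z. Already a fixed point.
Sat(EG send) = {1, 2}

{1, 2}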